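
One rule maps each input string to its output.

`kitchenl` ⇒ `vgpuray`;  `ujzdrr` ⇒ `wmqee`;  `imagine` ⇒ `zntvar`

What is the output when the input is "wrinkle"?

evaxyr

The rule is to shift every letter 13 places forward in the alphabet (wrapping around) — i.e. ROT13, then delete the first character.
Working it through for "wrinkle": intermediate "jevaxyr", final "evaxyr".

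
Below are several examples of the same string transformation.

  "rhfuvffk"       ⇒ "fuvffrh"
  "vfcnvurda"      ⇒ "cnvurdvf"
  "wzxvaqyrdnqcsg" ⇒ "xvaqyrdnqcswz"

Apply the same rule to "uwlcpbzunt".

What's happening: delete the last character, then move the first 2 characters to the end (rotate left by 2).
Working it through for "uwlcpbzunt": intermediate "uwlcpbzun", final "lcpbzunuw".

lcpbzunuw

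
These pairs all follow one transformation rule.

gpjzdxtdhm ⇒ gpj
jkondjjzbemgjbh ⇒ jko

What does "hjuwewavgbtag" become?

hju

The pattern: keep only the first 3 characters.
So "hjuwewavgbtag" becomes "hju".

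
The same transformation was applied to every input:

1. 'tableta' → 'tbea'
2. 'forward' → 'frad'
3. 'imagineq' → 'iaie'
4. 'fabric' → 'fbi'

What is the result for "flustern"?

What's happening: keep every other character starting from the first (positions 1st, 3rd, 5th, ...).
"flustern" → "futr".

futr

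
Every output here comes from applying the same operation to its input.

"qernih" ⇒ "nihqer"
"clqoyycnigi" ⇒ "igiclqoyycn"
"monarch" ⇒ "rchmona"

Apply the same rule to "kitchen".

henkitc

Each output is the input with this applied: move the last 3 characters to the front (rotate right by 3).
For "kitchen" the result is "henkitc".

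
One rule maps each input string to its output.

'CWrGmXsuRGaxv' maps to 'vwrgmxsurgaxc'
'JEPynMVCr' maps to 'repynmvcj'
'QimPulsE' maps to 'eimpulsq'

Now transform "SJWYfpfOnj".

jjwyfpfons

What's happening: swap the first and last characters, then convert every letter to lowercase.
"SJWYfpfOnj" → "jJWYfpfOnS" → "jjwyfpfons".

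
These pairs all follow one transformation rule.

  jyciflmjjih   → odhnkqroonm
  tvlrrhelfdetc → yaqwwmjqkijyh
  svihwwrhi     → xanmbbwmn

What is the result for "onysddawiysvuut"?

tsdxiifbndxazzy

The pattern: shift every letter 5 places forward in the alphabet (wrapping around).
For "onysddawiysvuut" the result is "tsdxiifbndxazzy".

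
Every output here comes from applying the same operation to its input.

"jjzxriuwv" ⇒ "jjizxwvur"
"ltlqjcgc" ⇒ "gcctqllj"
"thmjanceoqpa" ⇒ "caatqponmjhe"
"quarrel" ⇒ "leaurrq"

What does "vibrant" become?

The transformation: sort the characters into reverse alphabetical order, then move the last 3 characters to the front (rotate right by 3).
On "vibrant": the first step gives "vtrniba", and the second then gives "ibavtrn".

ibavtrn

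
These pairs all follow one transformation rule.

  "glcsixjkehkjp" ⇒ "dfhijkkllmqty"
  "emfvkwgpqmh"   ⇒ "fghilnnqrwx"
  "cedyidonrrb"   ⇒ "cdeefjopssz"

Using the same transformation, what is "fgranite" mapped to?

bfghjosu

The transformation: sort the characters into alphabetical order, then shift every letter 1 place forward in the alphabet (wrapping around).
Starting from "fgranite": after the first operation, "aefginrt"; after the second, "bfghjosu".
(Check on "cedyidonrrb": → "bcddeinorry" → "cdeefjopssz" ✓)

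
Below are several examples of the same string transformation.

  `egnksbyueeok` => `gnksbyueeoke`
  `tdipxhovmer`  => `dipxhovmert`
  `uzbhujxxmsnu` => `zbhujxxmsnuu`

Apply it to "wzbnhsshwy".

Rule — move the first character to the end.
For "wzbnhsshwy" the result is "zbnhsshwyw".

zbnhsshwyw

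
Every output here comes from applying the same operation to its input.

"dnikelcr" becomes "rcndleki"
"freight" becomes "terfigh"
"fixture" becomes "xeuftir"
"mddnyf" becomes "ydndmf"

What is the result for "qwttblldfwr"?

The pattern: sort the characters into reverse alphabetical order, then take characters alternately from the front and the back (1st, last, 2nd, 2nd-last, ...).
For "qwttblldfwr", step one produces "wwttrqllfdb"; step two turns that into "wbwdtftlrlq".

wbwdtftlrlq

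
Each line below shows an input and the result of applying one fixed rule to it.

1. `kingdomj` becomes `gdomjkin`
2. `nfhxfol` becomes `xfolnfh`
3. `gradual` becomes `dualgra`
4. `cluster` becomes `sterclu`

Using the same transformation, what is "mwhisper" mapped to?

Each output is the input with this applied: move the first 3 characters to the end (rotate left by 3).
"mwhisper" → "ispermwh".

ispermwh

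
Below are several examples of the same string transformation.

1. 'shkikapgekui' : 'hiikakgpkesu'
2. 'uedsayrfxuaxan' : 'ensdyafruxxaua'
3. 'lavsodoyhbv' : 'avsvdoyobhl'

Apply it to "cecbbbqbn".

Rule — swap the first and last characters, then swap each adjacent pair of characters (1↔2, 3↔4, ...).
Starting from "cecbbbqbn": after the first operation, "necbbbqbc"; after the second, "enbcbbbqc".

enbcbbbqc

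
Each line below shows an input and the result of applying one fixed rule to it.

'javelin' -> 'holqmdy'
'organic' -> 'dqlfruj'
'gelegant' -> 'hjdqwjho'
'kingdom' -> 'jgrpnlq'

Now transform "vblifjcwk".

The transformation: shift every letter 3 places forward in the alphabet (wrapping around), then move the first 3 characters to the end (rotate left by 3).
On "vblifjcwk": the first step gives "yeolimfzn", and the second then gives "limfznyeo".

limfznyeo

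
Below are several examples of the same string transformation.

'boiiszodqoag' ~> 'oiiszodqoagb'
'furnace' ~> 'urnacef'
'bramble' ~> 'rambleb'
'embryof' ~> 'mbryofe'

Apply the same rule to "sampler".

amplers

The rule is to move the first character to the end.
So "sampler" becomes "amplers".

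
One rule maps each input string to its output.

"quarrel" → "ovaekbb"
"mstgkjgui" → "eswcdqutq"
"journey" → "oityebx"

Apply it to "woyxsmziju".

tegyihcwjs

In each case the input is transformed by: move the last 2 characters to the front (rotate right by 2), then shift every letter 10 places forward in the alphabet (wrapping around).
"woyxsmziju" → "juwoyxsmzi" → "tegyihcwjs".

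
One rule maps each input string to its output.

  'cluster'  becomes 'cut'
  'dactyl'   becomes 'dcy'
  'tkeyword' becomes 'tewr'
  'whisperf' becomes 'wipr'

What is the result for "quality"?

Each output is the input with this applied: move the last character to the front, then keep every other character starting from the second (positions 2nd, 4th, 6th, ...).
For "quality", step one produces "yqualit"; step two turns that into "qai".

qai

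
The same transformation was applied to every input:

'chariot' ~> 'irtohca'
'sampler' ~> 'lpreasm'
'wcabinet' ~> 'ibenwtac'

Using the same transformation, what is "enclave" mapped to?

In each case the input is transformed by: move the first 3 characters to the end (rotate left by 3), then swap each adjacent pair of characters (1↔2, 3↔4, ...).
"enclave" → "laveenc" → "alevnec".
(Check on "chariot": → "riotcha" → "irtohca" ✓)

alevnec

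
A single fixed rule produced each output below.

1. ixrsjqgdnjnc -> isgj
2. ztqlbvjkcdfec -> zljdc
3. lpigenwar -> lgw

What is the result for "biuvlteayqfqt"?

In each case the input is transformed by: keep one character in every 3, starting at position 1 (positions 1st, 4th, 7th, ...).
So "biuvlteayqfqt" becomes "bveqt".

bveqt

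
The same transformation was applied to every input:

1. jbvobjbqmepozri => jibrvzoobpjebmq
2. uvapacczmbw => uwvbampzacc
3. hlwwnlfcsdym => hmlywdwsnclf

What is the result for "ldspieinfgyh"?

lhdysgpfinei

The pattern: take characters alternately from the front and the back (1st, last, 2nd, 2nd-last, ...).
Applying that to "ldspieinfgyh" gives "lhdysgpfinei".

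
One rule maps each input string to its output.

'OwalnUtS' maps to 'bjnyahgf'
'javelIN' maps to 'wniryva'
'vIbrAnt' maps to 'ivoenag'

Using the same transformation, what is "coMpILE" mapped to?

pbzcvyr

The rule is to shift every letter 13 places forward in the alphabet (wrapping around) — i.e. ROT13, then convert every letter to lowercase.
"coMpILE" → "pbzcvyr".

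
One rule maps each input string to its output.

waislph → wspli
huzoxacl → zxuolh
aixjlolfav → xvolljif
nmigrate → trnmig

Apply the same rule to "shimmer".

The rule is to sort the characters into reverse alphabetical order, then delete the last 2 characters.
Working it through for "shimmer": intermediate "srmmihe", final "srmmi".
(Check on "aixjlolfav": → "xvolljifaa" → "xvolljif" ✓)

srmmi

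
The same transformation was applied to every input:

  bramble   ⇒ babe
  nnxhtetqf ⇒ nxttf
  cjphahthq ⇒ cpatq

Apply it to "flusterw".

futr

In each case the input is transformed by: keep every other character starting from the first (positions 1st, 3rd, 5th, ...).
For "flusterw" the result is "futr".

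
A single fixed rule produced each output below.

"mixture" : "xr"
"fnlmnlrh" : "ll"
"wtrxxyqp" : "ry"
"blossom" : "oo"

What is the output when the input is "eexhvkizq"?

xkq

Each output is the input with this applied: keep one character in every 3, starting at position 3 (positions 3rd, 6th, 9th, ...).
On "eexhvkizq" that produces "xkq".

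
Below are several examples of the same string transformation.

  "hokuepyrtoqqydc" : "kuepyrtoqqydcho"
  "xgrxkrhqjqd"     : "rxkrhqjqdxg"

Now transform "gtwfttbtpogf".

wfttbtpogfgt

The rule is to move the first 2 characters to the end (rotate left by 2).
Applying that to "gtwfttbtpogf" gives "wfttbtpogfgt".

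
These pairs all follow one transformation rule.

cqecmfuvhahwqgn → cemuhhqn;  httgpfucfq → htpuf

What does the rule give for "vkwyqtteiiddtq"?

vwqtidt

Each output is the input with this applied: keep every other character starting from the first (positions 1st, 3rd, 5th, ...).
Applying that to "vkwyqtteiiddtq" gives "vwqtidt".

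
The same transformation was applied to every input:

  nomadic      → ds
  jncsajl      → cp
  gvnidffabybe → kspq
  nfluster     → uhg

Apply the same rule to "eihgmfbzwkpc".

xboe

What's happening: shift every letter 11 places backward in the alphabet (wrapping around), then keep one character in every 3, starting at position 2 (positions 2nd, 5th, 8th, ...).
Starting from "eihgmfbzwkpc": after the first operation, "txwvbuqolzer"; after the second, "xboe".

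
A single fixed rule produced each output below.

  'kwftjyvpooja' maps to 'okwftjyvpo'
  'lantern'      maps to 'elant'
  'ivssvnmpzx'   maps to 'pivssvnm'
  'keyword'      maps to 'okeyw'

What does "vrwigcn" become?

The pattern: delete the last 2 characters, then move the last character to the front.
On "vrwigcn": the first step gives "vrwig", and the second then gives "gvrwi".
(Check on "ivssvnmpzx": → "ivssvnmp" → "pivssvnm" ✓)

gvrwi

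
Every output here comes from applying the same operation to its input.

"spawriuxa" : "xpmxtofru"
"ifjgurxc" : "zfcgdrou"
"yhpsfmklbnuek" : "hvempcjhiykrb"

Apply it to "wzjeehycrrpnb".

The pattern: shift every letter 3 places backward in the alphabet (wrapping around), then move the last character to the front.
On "wzjeehycrrpnb": the first step gives "twgbbevzoomky", and the second then gives "ytwgbbevzoomk".

ytwgbbevzoomk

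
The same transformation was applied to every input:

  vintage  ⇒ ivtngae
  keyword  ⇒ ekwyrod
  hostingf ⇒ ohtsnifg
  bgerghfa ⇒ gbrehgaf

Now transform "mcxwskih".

cmwxkshi

The rule is to swap each adjacent pair of characters (1↔2, 3↔4, ...).
Doing the same to "mcxwskih": "cmwxkshi".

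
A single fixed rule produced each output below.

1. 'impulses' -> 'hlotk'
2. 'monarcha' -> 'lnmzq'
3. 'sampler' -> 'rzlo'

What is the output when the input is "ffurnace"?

The rule is to delete the last 3 characters, then shift every letter 1 place backward in the alphabet (wrapping around).
For "ffurnace", step one produces "ffurn"; step two turns that into "eetqm".

eetqm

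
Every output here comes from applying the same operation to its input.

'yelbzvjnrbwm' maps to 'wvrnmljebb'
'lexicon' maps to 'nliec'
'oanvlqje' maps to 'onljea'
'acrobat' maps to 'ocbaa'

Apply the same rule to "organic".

nigca

Rule — sort the characters into reverse alphabetical order, then delete the first 2 characters.
Working it through for "organic": intermediate "ronigca", final "nigca".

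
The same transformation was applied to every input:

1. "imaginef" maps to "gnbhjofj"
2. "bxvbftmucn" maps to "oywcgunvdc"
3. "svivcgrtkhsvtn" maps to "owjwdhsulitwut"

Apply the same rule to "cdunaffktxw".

In each case the input is transformed by: shift every letter 1 place forward in the alphabet (wrapping around), then swap the first and last characters.
On "cdunaffktxw": the first step gives "devobggluyx", and the second then gives "xevobggluyd".

xevobggluyd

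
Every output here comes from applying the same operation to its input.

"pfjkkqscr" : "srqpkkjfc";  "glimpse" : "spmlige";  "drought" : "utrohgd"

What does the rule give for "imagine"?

nmiigea

Each output is the input with this applied: sort the characters into reverse alphabetical order.
So "imagine" becomes "nmiigea".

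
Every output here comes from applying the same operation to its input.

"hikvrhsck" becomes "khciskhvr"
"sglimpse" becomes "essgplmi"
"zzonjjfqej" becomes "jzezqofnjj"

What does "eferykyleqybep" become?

In each case the input is transformed by: take characters alternately from the front and the back (1st, last, 2nd, 2nd-last, ...), then swap each adjacent pair of characters (1↔2, 3↔4, ...).
Applying that to "eferykyleqybep" gives "peefbeyrqyekly".
(Check on "hikvrhsck": → "hkicksvhr" → "khciskhvr" ✓)

peefbeyrqyekly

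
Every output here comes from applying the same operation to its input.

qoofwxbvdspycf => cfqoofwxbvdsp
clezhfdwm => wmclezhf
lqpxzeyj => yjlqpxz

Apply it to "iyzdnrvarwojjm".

jmiyzdnrvarwo

The transformation: move the last 3 characters to the front (rotate right by 3), then delete the first character.
Starting from "iyzdnrvarwojjm": after the first operation, "jjmiyzdnrvarwo"; after the second, "jmiyzdnrvarwo".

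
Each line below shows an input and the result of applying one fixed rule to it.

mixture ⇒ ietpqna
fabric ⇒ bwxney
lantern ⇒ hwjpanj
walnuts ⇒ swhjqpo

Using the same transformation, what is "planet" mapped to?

lhwjap

What's happening: shift every letter 4 places backward in the alphabet (wrapping around).
For "planet" the result is "lhwjap".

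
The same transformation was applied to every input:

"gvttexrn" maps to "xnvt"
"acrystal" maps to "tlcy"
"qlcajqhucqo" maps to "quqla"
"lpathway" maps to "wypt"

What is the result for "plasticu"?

iuls

The pattern: keep every other character starting from the second (positions 2nd, 4th, 6th, ...), then move the first 2 characters to the end (rotate left by 2).
"plasticu" → "iuls".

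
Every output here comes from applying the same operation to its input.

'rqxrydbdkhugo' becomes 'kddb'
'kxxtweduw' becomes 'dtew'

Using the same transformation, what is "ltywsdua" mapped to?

Each output is the input with this applied: take characters alternately from the front and the back (1st, last, 2nd, 2nd-last, ...), then keep only the last 4 characters.
Doing the same to "ltywsdua": "ydws".

ydws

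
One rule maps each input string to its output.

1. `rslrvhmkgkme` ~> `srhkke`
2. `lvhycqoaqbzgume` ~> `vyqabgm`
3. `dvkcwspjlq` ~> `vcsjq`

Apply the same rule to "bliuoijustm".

luiut

Looking at the pairs, the operation is to keep every other character starting from the second (positions 2nd, 4th, 6th, ...).
Applying that to "bliuoijustm" gives "luiut".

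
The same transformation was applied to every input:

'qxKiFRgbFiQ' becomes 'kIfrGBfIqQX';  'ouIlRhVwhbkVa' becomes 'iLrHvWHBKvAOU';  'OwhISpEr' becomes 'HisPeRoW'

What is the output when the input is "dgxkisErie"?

In each case the input is transformed by: flip the case of every letter, then move the first 2 characters to the end (rotate left by 2).
Applying both steps to "dgxkisErie": "DGXKISeRIE", then "XKISeRIEDG".

XKISeRIEDG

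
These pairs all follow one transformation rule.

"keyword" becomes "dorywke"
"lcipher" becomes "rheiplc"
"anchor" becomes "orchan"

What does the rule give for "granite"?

The rule is to swap each adjacent pair of characters (1↔2, 3↔4, ...), then reverse the string.
Working it through for "granite": intermediate "rgnatie", final "eitangr".

eitangr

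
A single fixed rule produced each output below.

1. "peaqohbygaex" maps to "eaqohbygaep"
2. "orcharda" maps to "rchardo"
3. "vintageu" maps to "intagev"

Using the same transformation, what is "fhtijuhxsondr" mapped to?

htijuhxsondf

What's happening: delete the last character, then move the first character to the end.
"fhtijuhxsondr" → "fhtijuhxsond" → "htijuhxsondf".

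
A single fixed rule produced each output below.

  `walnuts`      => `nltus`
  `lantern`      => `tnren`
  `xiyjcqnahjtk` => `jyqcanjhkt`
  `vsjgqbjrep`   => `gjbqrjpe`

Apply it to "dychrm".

hcmr

What's happening: delete the first 2 characters, then swap each adjacent pair of characters (1↔2, 3↔4, ...).
On "dychrm": the first step gives "chrm", and the second then gives "hcmr".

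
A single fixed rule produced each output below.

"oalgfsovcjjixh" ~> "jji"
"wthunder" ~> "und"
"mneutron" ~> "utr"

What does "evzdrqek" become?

The rule is to move the last 2 characters to the front (rotate right by 2), then keep only the last 3 characters.
On "evzdrqek": the first step gives "ekevzdrq", and the second then gives "drq".

drq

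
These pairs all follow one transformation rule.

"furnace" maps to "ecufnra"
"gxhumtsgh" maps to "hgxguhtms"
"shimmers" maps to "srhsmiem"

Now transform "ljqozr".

The pattern: move the last 2 characters to the front (rotate right by 2), then swap each adjacent pair of characters (1↔2, 3↔4, ...).
Applying both steps to "ljqozr": "zrljqo", then "rzjloq".

rzjloq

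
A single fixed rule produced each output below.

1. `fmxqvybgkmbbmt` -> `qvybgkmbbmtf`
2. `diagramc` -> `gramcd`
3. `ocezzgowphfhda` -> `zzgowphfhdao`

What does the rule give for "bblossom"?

ossomb

Rule — move the first character to the end, then delete the first 2 characters.
Applying both steps to "bblossom": "blossomb", then "ossomb".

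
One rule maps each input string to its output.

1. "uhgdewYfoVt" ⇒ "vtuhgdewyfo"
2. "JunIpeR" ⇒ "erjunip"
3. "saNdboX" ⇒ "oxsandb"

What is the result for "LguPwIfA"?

Each output is the input with this applied: move the last 2 characters to the front (rotate right by 2), then convert every letter to lowercase.
"LguPwIfA" → "fALguPwI" → "falgupwi".

falgupwi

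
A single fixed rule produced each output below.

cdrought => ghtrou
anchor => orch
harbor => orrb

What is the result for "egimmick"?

In each case the input is transformed by: delete the first 2 characters, then swap the front and back halves of the string.
For "egimmick", step one produces "immick"; step two turns that into "ickimm".

ickimm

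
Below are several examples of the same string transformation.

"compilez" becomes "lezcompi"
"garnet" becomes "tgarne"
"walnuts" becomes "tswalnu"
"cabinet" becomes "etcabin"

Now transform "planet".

tplane

The transformation: move the first 3 characters to the end (rotate left by 3), then move the first 2 characters to the end (rotate left by 2).
"planet" → "netpla" → "tplane".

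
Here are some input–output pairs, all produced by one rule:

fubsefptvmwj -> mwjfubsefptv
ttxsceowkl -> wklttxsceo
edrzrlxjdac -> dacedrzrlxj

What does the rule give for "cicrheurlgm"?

lgmcicrheur

What's happening: move the last 3 characters to the front (rotate right by 3).
On "cicrheurlgm" that produces "lgmcicrheur".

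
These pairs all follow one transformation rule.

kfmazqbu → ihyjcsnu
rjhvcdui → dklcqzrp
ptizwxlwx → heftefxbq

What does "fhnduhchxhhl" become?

In each case the input is transformed by: shift every letter 8 places forward in the alphabet (wrapping around), then move the first 3 characters to the end (rotate left by 3).
So "fhnduhchxhhl" becomes "lcpkpfpptnpv".

lcpkpfpptnpv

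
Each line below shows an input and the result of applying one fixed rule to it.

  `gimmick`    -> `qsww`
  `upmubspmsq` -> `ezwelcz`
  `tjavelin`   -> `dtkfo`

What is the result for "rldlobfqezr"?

bvnvylpa

Looking at the pairs, the operation is to delete the last 3 characters, then shift every letter 10 places forward in the alphabet (wrapping around).
For "rldlobfqezr" the result is "bvnvylpa".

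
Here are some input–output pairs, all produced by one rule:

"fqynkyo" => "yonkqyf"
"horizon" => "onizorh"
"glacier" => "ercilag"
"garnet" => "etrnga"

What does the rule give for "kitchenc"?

The transformation: reverse the string, then swap each adjacent pair of characters (1↔2, 3↔4, ...).
Working it through for "kitchenc": intermediate "cnehctik", final "nchetcki".

nchetcki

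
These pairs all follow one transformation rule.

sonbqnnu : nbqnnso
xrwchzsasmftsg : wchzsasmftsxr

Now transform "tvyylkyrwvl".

yylkyrwvtv

The transformation: delete the last character, then move the first 2 characters to the end (rotate left by 2).
On "tvyylkyrwvl" that produces "yylkyrwvtv".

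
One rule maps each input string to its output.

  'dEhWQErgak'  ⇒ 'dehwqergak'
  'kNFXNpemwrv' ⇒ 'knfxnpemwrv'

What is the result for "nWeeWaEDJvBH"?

The pattern: convert every letter to lowercase.
Applying that to "nWeeWaEDJvBH" gives "nweewaedjvbh".

nweewaedjvbh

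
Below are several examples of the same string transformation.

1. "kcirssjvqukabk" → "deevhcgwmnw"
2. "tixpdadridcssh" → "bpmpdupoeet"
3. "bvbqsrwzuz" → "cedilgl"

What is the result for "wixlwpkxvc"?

xibwjho

The transformation: delete the first 3 characters, then shift every letter 12 places forward in the alphabet (wrapping around).
For "wixlwpkxvc", step one produces "lwpkxvc"; step two turns that into "xibwjho".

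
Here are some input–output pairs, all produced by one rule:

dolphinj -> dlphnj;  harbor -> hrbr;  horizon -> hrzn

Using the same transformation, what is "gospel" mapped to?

Each output is the input with this applied: remove every vowel.
So "gospel" becomes "gspl".

gspl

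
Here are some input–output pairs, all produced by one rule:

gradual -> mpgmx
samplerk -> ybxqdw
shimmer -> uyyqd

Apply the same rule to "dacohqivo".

Each output is the input with this applied: delete the first 2 characters, then shift every letter 12 places forward in the alphabet (wrapping around).
"dacohqivo" → "cohqivo" → "oatcuha".

oatcuha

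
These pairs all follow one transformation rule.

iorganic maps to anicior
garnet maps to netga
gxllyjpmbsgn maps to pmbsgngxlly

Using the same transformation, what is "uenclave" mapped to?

laveuen

Looking at the pairs, the operation is to swap the front and back halves of the string, then delete the last character.
"uenclave" → "laveuenc" → "laveuen".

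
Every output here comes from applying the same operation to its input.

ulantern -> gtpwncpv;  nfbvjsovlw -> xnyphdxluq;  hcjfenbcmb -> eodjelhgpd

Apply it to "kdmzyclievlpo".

The rule is to move the last 3 characters to the front (rotate right by 3), then shift every letter 2 places forward in the alphabet (wrapping around).
Starting from "kdmzyclievlpo": after the first operation, "lpokdmzycliev"; after the second, "nrqmfobaenkgx".

nrqmfobaenkgx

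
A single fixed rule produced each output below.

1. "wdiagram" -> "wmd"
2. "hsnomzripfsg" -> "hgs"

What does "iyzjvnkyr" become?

iry

The transformation: take characters alternately from the front and the back (1st, last, 2nd, 2nd-last, ...), then keep only the first 3 characters.
"iyzjvnkyr" → "iryyzkjnv" → "iry".
(Check on "wdiagram": → "wmdairag" → "wmd" ✓)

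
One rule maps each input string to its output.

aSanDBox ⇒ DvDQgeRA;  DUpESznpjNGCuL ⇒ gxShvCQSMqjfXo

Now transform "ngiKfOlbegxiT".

QJLnIrOEHJALw

The rule is to shift every letter 3 places forward in the alphabet (wrapping around), then flip the case of every letter.
For "ngiKfOlbegxiT", step one produces "qjlNiRoehjalW"; step two turns that into "QJLnIrOEHJALw".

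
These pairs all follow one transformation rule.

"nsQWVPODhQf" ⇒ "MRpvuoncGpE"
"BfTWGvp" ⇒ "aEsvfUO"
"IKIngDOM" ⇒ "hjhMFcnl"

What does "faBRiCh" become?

EZaqHbG

The rule is to shift every letter 1 place backward in the alphabet (wrapping around), then flip the case of every letter.
"faBRiCh" → "ezAQhBg" → "EZaqHbG".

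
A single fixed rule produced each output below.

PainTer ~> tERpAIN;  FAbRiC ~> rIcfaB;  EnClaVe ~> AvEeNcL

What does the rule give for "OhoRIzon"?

Looking at the pairs, the operation is to flip the case of every letter, then move the last 3 characters to the front (rotate right by 3).
For "OhoRIzon", step one produces "oHOriZON"; step two turns that into "ZONoHOri".

ZONoHOri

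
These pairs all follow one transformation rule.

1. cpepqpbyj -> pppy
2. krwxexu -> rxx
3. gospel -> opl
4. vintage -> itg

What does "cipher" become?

ihr

The rule is to keep every other character starting from the second (positions 2nd, 4th, 6th, ...).
For "cipher" the result is "ihr".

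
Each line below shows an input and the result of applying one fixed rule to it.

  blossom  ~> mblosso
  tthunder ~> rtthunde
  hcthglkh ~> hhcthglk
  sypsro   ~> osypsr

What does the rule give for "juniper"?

The pattern: move the last character to the front.
So "juniper" becomes "rjunipe".

rjunipe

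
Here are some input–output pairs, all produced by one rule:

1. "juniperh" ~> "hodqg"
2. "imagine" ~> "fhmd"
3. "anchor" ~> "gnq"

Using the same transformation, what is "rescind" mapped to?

The pattern: delete the first 3 characters, then shift every letter 1 place backward in the alphabet (wrapping around).
On "rescind": the first step gives "cind", and the second then gives "bhmc".

bhmc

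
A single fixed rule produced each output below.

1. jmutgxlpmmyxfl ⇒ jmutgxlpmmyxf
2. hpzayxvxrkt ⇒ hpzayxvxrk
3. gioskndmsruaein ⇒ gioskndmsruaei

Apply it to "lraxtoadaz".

lraxtoada

Rule — delete the last character.
Doing the same to "lraxtoadaz": "lraxtoada".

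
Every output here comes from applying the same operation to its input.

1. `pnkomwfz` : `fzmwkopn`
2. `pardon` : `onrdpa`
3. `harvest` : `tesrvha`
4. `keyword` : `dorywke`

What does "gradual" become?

Looking at the pairs, the operation is to swap each adjacent pair of characters (1↔2, 3↔4, ...), then reverse the string.
For "gradual", step one produces "rgdaaul"; step two turns that into "luaadgr".

luaadgr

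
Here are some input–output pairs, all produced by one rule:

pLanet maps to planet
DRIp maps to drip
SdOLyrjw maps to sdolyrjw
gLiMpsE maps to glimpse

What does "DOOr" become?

The pattern: convert every letter to lowercase.
On "DOOr" that produces "door".

door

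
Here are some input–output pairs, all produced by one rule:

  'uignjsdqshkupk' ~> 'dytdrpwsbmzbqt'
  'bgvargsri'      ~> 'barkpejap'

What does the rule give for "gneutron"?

axwpwndc

The rule is to shift every letter 9 places forward in the alphabet (wrapping around), then move the last 3 characters to the front (rotate right by 3).
"gneutron" → "pwndcaxw" → "axwpwndc".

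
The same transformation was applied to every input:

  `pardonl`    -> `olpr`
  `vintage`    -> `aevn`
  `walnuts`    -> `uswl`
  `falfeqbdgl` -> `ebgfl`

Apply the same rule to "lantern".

The rule is to keep every other character starting from the first (positions 1st, 3rd, 5th, ...), then move the first 2 characters to the end (rotate left by 2).
Starting from "lantern": after the first operation, "lnen"; after the second, "enln".

enln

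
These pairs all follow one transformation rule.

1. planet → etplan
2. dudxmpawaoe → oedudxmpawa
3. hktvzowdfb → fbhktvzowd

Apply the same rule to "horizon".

onhoriz

The pattern: move the last 2 characters to the front (rotate right by 2).
Applying that to "horizon" gives "onhoriz".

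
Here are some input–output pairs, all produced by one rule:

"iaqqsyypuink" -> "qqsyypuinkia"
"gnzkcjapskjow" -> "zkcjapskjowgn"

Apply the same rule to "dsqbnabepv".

qbnabepvds

The transformation: move the first 2 characters to the end (rotate left by 2).
For "dsqbnabepv" the result is "qbnabepvds".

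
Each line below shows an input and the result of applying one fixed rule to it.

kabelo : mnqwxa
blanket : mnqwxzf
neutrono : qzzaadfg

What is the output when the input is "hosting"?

stuzaef

The pattern: sort the characters into alphabetical order, then shift every letter 12 places forward in the alphabet (wrapping around).
Starting from "hosting": after the first operation, "ghinost"; after the second, "stuzaef".
(Check on "blanket": → "abeklnt" → "mnqwxzf" ✓)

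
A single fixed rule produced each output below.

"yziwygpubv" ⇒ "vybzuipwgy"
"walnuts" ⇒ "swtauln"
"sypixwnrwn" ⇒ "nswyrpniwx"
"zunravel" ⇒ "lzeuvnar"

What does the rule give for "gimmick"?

kgciimm

Each output is the input with this applied: reverse the string, then take characters alternately from the front and the back (1st, last, 2nd, 2nd-last, ...).
Applying both steps to "gimmick": "kcimmig", then "kgciimm".
(Check on "walnuts": → "stunlaw" → "swtauln" ✓)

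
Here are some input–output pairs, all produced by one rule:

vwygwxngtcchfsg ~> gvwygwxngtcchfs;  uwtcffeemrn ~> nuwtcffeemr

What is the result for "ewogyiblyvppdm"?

mewogyiblyvppd

Each output is the input with this applied: move the last character to the front.
For "ewogyiblyvppdm" the result is "mewogyiblyvppd".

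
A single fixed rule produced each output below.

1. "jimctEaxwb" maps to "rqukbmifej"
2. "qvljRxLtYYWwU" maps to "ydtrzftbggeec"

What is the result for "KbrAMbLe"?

sjziujtm

Looking at the pairs, the operation is to shift every letter 8 places forward in the alphabet (wrapping around), then convert every letter to lowercase.
"KbrAMbLe" → "SjzIUjTm" → "sjziujtm".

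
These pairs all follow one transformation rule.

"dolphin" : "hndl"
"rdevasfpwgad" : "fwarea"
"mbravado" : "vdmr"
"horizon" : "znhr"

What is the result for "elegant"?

The pattern: keep every other character starting from the first (positions 1st, 3rd, 5th, ...), then swap the front and back halves of the string.
On "elegant": the first step gives "eeat", and the second then gives "atee".

atee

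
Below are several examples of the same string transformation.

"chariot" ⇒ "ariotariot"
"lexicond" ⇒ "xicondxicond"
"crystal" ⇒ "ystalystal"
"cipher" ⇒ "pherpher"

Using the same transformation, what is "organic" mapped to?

ganicganic

In each case the input is transformed by: delete the first 2 characters, then write the whole string twice.
Starting from "organic": after the first operation, "ganic"; after the second, "ganicganic".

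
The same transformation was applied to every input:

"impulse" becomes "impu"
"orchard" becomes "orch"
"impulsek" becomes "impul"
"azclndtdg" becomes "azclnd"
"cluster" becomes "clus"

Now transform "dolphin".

The transformation: delete the last 3 characters.
For "dolphin" the result is "dolp".

dolp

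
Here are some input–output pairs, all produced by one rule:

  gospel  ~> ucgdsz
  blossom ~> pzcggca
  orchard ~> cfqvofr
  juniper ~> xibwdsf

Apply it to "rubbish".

fippwgv

The rule is to shift every letter 12 places backward in the alphabet (wrapping around).
Doing the same to "rubbish": "fippwgv".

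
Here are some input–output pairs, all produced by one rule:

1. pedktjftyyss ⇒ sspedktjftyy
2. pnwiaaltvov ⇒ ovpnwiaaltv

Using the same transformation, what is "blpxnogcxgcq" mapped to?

cqblpxnogcxg

What's happening: move the last 2 characters to the front (rotate right by 2).
Doing the same to "blpxnogcxgcq": "cqblpxnogcxg".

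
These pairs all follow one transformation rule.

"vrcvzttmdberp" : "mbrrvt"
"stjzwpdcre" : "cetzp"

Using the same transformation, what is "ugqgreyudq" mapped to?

uqgge

Looking at the pairs, the operation is to keep every other character starting from the second (positions 2nd, 4th, 6th, ...), then move the first 3 characters to the end (rotate left by 3).
Applying both steps to "ugqgreyudq": "ggeuq", then "uqgge".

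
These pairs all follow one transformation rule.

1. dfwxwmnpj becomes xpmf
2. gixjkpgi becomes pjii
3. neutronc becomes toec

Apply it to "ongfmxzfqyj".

The rule is to keep every other character starting from the second (positions 2nd, 4th, 6th, ...), then sort the characters into reverse alphabetical order.
Working it through for "ongfmxzfqyj": intermediate "nfxfy", final "yxnff".

yxnff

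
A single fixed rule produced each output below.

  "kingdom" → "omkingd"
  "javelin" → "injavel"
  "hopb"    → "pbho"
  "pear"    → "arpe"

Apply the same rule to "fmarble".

lefmarb

The transformation: move the last 2 characters to the front (rotate right by 2).
On "fmarble" that produces "lefmarb".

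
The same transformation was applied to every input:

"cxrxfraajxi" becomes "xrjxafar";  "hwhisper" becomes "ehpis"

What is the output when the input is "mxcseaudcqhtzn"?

The rule is to take characters alternately from the front and the back (1st, last, 2nd, 2nd-last, ...), then delete the first 3 characters.
On "mxcseaudcqhtzn": the first step gives "mnxzctsheqacud", and the second then gives "zctsheqacud".
(Check on "hwhisper": → "hrwehpis" → "ehpis" ✓)

zctsheqacud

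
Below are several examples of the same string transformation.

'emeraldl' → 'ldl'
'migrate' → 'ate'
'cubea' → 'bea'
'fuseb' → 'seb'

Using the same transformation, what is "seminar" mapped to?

nar

Looking at the pairs, the operation is to keep only the last 3 characters.
On "seminar" that produces "nar".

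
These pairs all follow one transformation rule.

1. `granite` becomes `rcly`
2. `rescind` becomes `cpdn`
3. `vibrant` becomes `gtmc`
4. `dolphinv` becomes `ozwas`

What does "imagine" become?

Looking at the pairs, the operation is to delete the last 3 characters, then shift every letter 11 places forward in the alphabet (wrapping around).
Applying both steps to "imagine": "imag", then "txlr".

txlr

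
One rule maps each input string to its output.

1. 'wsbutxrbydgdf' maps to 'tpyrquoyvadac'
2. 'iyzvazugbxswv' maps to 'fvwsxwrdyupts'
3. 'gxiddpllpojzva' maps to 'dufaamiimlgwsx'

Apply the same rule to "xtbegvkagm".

uqybdshxdj

In each case the input is transformed by: shift every letter 3 places backward in the alphabet (wrapping around).
On "xtbegvkagm" that produces "uqybdshxdj".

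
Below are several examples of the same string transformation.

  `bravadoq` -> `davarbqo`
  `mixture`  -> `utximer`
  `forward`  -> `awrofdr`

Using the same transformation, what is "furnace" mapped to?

anrufec

In each case the input is transformed by: move the last 2 characters to the front (rotate right by 2), then reverse the string.
On "furnace": the first step gives "cefurna", and the second then gives "anrufec".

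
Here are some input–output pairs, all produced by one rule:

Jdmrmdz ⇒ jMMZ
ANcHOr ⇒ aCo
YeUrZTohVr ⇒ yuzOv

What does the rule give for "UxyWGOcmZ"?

uYgCz

In each case the input is transformed by: keep every other character starting from the first (positions 1st, 3rd, 5th, ...), then flip the case of every letter.
"UxyWGOcmZ" → "UyGcZ" → "uYgCz".
(Check on "YeUrZTohVr": → "YUZoV" → "yuzOv" ✓)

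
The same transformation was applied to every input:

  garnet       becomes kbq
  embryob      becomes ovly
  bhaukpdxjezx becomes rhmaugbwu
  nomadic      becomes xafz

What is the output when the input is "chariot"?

In each case the input is transformed by: shift every letter 3 places backward in the alphabet (wrapping around), then delete the first 3 characters.
Applying that to "chariot" gives "oflq".

oflq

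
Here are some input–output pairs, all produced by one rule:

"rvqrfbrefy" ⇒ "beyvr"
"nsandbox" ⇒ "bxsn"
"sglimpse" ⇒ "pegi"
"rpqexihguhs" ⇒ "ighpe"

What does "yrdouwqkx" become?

The transformation: keep every other character starting from the second (positions 2nd, 4th, 6th, ...), then move the first 2 characters to the end (rotate left by 2).
On "yrdouwqkx": the first step gives "rowk", and the second then gives "wkro".
(Check on "rvqrfbrefy": → "vrbey" → "beyvr" ✓)

wkro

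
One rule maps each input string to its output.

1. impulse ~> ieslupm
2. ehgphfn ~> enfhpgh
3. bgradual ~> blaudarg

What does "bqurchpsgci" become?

bicgsphcruq

The transformation: move the first character to the end, then reverse the string.
For "bqurchpsgci", step one produces "qurchpsgcib"; step two turns that into "bicgsphcruq".
(Check on "bgradual": → "gradualb" → "blaudarg" ✓)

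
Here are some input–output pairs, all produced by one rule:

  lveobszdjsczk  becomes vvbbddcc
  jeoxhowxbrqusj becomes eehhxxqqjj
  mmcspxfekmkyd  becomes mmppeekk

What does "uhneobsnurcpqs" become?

The transformation: keep one character in every 3, starting at position 2 (positions 2nd, 5th, 8th, ...), then double every character.
"uhneobsnurcpqs" → "honcs" → "hhoonnccss".

hhoonnccss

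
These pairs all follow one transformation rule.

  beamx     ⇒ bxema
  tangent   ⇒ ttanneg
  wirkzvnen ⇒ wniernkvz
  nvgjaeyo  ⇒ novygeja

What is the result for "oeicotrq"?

What's happening: take characters alternately from the front and the back (1st, last, 2nd, 2nd-last, ...).
"oeicotrq" → "oqeritco".

oqeritco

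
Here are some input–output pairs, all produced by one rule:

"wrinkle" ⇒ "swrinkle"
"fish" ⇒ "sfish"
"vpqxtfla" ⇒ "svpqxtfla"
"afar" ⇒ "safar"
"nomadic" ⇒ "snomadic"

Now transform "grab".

Looking at the pairs, the operation is to prepend "s".
On "grab" that produces "sgrab".

sgrab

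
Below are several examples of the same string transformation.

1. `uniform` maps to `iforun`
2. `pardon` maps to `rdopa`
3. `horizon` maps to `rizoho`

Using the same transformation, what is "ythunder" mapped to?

hundeyt

The transformation: delete the last character, then move the first 2 characters to the end (rotate left by 2).
On "ythunder" that produces "hundeyt".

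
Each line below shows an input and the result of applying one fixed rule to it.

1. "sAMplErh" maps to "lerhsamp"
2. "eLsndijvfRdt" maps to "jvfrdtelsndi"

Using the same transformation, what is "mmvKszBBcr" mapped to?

zbbcrmmvks

The transformation: swap the front and back halves of the string, then convert every letter to lowercase.
Working it through for "mmvKszBBcr": intermediate "zBBcrmmvKs", final "zbbcrmmvks".
(Check on "eLsndijvfRdt": → "jvfRdteLsndi" → "jvfrdtelsndi" ✓)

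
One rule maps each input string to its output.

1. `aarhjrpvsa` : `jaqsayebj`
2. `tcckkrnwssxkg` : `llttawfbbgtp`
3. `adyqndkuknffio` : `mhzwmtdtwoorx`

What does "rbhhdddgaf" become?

The pattern: delete the first character, then shift every letter 9 places forward in the alphabet (wrapping around).
On "rbhhdddgaf": the first step gives "bhhdddgaf", and the second then gives "kqqmmmpjo".

kqqmmmpjo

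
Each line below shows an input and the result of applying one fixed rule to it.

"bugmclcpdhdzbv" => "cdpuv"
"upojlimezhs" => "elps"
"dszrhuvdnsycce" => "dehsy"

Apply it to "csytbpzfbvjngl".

bfjls

The rule is to keep one character in every 3, starting at position 2 (positions 2nd, 5th, 8th, ...), then sort the characters into alphabetical order.
Applying both steps to "csytbpzfbvjngl": "sbfjl", then "bfjls".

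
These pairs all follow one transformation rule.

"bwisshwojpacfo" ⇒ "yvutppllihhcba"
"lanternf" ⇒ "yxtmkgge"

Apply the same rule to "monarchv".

vtokhgfa

In each case the input is transformed by: shift every letter 7 places backward in the alphabet (wrapping around), then sort the characters into reverse alphabetical order.
Applying both steps to "monarchv": "fhgtkvao", then "vtokhgfa".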